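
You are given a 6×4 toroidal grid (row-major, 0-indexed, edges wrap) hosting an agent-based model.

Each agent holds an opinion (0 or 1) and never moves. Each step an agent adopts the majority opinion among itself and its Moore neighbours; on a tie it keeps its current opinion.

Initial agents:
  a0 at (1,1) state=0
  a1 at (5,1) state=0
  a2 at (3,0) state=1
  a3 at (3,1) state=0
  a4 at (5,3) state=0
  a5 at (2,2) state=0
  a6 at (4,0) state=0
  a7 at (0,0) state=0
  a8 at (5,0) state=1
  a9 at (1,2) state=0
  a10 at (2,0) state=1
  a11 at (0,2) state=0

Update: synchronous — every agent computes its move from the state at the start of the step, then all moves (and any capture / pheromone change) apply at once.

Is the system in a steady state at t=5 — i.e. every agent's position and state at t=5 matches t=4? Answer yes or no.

t=1: a0@(1,1):0 a1@(5,1):0 a2@(3,0):1 a3@(3,1):0 a4@(5,3):0 a5@(2,2):0 a6@(4,0):0 a7@(0,0):0 a8@(5,0):0 a9@(1,2):0 a10@(2,0):1 a11@(0,2):0
t=2: (unchanged — steady state)

yes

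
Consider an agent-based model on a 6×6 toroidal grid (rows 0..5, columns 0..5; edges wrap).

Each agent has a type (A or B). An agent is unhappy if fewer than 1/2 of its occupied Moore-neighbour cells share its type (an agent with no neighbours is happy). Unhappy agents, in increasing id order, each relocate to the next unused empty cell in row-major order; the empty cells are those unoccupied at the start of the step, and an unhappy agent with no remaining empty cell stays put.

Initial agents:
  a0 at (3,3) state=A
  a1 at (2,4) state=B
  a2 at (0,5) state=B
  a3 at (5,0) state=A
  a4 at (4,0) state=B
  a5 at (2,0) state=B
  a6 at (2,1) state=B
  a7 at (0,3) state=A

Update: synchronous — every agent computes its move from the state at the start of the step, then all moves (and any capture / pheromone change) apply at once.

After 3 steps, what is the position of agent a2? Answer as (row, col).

(0, 2)

t=1: a0@(0,0):A a1@(0,1):B a2@(0,2):B a3@(0,4):A a4@(1,0):B a5@(2,0):B a6@(2,1):B a7@(0,3):A
t=2: a0@(0,5):A a1@(0,1):B a2@(0,2):B a3@(0,4):A a4@(1,0):B a5@(2,0):B a6@(2,1):B a7@(0,3):A
t=3: (unchanged — steady state)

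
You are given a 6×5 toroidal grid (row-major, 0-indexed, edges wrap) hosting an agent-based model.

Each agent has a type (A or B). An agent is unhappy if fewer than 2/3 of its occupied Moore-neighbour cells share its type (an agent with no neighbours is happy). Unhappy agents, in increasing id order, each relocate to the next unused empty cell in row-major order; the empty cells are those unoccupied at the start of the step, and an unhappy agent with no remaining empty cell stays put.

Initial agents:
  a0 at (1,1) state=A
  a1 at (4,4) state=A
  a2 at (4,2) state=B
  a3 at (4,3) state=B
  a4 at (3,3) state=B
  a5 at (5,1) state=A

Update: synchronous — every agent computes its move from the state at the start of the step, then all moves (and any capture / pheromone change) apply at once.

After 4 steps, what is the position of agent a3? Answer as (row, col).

(4, 3)

t=1: a0@(1,1):A a1@(0,0):A a2@(4,2):B a3@(4,3):B a4@(3,3):B a5@(0,1):A
t=2: (unchanged — steady state)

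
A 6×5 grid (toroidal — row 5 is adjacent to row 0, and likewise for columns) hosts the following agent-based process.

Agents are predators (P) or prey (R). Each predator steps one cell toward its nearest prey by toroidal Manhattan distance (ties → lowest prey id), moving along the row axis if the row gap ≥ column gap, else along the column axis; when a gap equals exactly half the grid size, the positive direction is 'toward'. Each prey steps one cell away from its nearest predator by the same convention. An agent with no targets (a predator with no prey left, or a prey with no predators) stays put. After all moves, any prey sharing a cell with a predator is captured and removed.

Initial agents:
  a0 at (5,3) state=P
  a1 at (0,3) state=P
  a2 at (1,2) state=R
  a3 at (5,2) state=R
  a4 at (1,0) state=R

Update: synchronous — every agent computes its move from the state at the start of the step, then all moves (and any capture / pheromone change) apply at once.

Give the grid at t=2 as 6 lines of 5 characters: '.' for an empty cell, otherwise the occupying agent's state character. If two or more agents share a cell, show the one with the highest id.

t=1: a0@(5,2):P a1@(1,3):P a2@(2,2):R a3@(5,1):R a4@(1,1):R
t=2: a0@(5,1):P a1@(2,3):P a2@(3,2):R a3@(5,0):R a4@(1,0):R

.....
R....
...P.
..R..
.....
RP...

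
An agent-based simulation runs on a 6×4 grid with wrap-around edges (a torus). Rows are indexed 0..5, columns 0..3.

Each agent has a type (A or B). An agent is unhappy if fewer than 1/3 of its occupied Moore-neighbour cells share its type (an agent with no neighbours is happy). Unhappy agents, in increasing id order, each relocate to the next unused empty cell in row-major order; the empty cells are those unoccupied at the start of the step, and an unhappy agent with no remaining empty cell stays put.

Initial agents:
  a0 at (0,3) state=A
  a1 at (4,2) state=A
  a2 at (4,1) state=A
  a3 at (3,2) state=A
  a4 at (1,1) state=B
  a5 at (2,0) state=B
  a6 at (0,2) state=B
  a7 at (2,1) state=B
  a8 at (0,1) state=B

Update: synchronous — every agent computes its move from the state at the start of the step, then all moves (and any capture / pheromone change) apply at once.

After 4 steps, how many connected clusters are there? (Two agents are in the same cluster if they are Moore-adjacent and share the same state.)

3

t=1: a0@(0,0):A a1@(4,2):A a2@(4,1):A a3@(3,2):A a4@(1,1):B a5@(2,0):B a6@(0,2):B a7@(2,1):B a8@(0,1):B
t=2: a0@(0,3):A a1@(4,2):A a2@(4,1):A a3@(3,2):A a4@(1,1):B a5@(2,0):B a6@(0,2):B a7@(2,1):B a8@(0,1):B
t=3: a0@(0,0):A a1@(4,2):A a2@(4,1):A a3@(3,2):A a4@(1,1):B a5@(2,0):B a6@(0,2):B a7@(2,1):B a8@(0,1):B
t=4: a0@(0,3):A a1@(4,2):A a2@(4,1):A a3@(3,2):A a4@(1,1):B a5@(2,0):B a6@(0,2):B a7@(2,1):B a8@(0,1):B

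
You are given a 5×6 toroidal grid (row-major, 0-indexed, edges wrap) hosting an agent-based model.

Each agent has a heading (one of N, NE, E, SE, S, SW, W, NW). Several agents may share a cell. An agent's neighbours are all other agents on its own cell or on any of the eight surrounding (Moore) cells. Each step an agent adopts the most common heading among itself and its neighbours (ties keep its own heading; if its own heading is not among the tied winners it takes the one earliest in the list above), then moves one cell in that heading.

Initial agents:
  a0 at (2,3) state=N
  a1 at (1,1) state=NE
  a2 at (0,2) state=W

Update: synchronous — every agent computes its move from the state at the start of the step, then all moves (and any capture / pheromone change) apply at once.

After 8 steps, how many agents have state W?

1

t=1: a0@(1,3):N a1@(0,2):NE a2@(0,1):W
t=2: a0@(0,3):N a1@(4,3):NE a2@(0,0):W
t=3: a0@(4,3):N a1@(3,4):NE a2@(0,5):W
t=4: a0@(3,3):N a1@(2,5):NE a2@(0,4):W
t=5: a0@(2,3):N a1@(1,0):NE a2@(0,3):W
t=6: a0@(1,3):N a1@(0,1):NE a2@(0,2):W
t=7: a0@(0,3):N a1@(4,2):NE a2@(0,1):W
t=8: a0@(4,3):N a1@(3,3):NE a2@(0,0):W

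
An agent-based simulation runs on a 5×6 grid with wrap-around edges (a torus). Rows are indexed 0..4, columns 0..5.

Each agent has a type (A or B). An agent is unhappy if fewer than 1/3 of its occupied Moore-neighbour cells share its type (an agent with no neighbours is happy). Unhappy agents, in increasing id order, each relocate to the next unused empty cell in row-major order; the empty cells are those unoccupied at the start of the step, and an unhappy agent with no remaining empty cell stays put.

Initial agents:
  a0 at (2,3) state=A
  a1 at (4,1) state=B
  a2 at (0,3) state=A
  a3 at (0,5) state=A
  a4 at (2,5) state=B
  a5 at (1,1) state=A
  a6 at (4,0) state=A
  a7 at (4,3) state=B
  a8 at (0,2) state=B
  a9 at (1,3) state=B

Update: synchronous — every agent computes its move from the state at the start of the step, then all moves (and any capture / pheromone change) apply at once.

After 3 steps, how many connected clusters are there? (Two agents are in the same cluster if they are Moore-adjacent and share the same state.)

3

t=1: a0@(0,0):A a1@(4,1):B a2@(0,1):A a3@(0,5):A a4@(2,5):B a5@(0,4):A a6@(4,0):A a7@(4,3):B a8@(0,2):B a9@(1,3):B
t=2: a0@(0,0):A a1@(0,3):B a2@(0,1):A a3@(0,5):A a4@(2,5):B a5@(0,4):A a6@(4,0):A a7@(4,3):B a8@(0,2):B a9@(1,3):B
t=3: a0@(0,0):A a1@(0,3):B a2@(0,1):A a3@(0,5):A a4@(2,5):B a5@(1,0):A a6@(4,0):A a7@(4,3):B a8@(0,2):B a9@(1,3):B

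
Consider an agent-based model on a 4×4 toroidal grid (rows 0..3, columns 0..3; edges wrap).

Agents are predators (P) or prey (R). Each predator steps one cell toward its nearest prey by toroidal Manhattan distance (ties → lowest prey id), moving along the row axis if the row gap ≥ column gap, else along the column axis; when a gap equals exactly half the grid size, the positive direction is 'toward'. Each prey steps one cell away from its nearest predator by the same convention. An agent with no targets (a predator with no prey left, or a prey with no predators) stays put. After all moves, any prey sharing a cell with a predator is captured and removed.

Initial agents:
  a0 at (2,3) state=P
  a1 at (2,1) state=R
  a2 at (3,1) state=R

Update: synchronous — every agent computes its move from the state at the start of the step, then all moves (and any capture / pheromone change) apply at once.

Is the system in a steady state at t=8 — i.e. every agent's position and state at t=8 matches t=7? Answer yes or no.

t=1: a0@(2,0):P a2@(3,0):R
t=2: a0@(3,0):P a2@(0,0):R
t=3: a0@(0,0):P a2@(1,0):R
t=4: a0@(1,0):P a2@(2,0):R
t=5: a0@(2,0):P a2@(3,0):R
t=6: a0@(3,0):P a2@(0,0):R
t=7: a0@(0,0):P a2@(1,0):R
t=8: a0@(1,0):P a2@(2,0):R

no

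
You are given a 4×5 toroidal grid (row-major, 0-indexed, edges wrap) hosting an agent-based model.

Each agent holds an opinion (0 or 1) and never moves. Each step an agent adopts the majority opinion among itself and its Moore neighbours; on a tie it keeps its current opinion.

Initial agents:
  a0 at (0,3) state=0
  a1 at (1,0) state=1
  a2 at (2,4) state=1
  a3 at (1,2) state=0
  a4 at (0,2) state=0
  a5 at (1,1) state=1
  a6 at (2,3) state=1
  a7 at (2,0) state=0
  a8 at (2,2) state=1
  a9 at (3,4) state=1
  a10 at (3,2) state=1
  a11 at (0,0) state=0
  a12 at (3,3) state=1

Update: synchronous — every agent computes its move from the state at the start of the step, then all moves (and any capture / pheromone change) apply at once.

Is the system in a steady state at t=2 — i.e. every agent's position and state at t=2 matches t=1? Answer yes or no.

t=1: a0@(0,3):0 a1@(1,0):1 a2@(2,4):1 a3@(1,2):0 a4@(0,2):0 a5@(1,1):0 a6@(2,3):1 a7@(2,0):1 a8@(2,2):1 a9@(3,4):1 a10@(3,2):1 a11@(0,0):1 a12@(3,3):1
t=2: a0@(0,3):0 a1@(1,0):1 a2@(2,4):1 a3@(1,2):0 a4@(0,2):0 a5@(1,1):1 a6@(2,3):1 a7@(2,0):1 a8@(2,2):1 a9@(3,4):1 a10@(3,2):1 a11@(0,0):1 a12@(3,3):1

no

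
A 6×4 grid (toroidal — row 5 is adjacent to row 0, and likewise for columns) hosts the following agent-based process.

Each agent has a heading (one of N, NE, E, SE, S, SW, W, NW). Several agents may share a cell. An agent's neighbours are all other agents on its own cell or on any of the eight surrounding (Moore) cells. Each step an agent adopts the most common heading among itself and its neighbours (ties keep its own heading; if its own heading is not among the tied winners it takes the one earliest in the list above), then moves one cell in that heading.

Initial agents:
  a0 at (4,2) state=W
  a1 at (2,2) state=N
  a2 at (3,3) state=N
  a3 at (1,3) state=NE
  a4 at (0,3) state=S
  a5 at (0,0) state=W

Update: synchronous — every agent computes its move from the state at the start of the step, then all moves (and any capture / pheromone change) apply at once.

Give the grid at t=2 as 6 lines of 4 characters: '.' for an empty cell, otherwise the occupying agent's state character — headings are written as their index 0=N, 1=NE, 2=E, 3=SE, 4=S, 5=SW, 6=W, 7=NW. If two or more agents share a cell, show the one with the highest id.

t=1: a0@(4,1):W a1@(1,2):N a2@(2,3):N a3@(0,0):NE a4@(1,3):S a5@(0,3):W
t=2: a0@(4,0):W a1@(0,2):N a2@(1,3):N a3@(5,1):NE a4@(0,3):N a5@(0,2):W

..60
...0
....
....
6...
.1..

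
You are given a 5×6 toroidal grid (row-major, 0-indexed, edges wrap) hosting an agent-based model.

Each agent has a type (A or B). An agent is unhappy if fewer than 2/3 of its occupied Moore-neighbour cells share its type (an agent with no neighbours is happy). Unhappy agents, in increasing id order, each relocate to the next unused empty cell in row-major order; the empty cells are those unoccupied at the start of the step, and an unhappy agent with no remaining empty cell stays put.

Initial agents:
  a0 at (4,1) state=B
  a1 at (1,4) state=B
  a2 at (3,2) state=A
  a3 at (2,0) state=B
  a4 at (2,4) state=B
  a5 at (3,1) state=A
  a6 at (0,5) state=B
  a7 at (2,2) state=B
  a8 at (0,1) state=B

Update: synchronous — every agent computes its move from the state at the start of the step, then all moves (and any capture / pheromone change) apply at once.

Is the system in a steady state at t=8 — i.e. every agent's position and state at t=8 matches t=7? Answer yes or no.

no

t=1: a0@(0,0):B a1@(1,4):B a2@(0,2):A a3@(0,3):B a4@(2,4):B a5@(0,4):A a6@(0,5):B a7@(1,0):B a8@(0,1):B
t=2: a0@(0,0):B a1@(1,4):B a2@(1,1):A a3@(1,2):B a4@(2,4):B a5@(1,3):A a6@(0,5):B a7@(1,0):B a8@(0,1):B
t=3: a0@(0,0):B a1@(1,4):B a2@(0,2):A a3@(0,3):B a4@(0,4):B a5@(1,5):A a6@(0,5):B a7@(1,0):B a8@(0,1):B
t=4: a0@(0,0):B a1@(1,4):B a2@(1,1):A a3@(0,3):B a4@(0,4):B a5@(1,2):A a6@(0,5):B a7@(1,0):B a8@(0,1):B
t=5: a0@(0,0):B a1@(1,4):B a2@(0,2):A a3@(0,3):B a4@(0,4):B a5@(1,3):A a6@(0,5):B a7@(1,0):B a8@(1,5):B
t=6: a0@(0,0):B a1@(1,4):B a2@(0,1):A a3@(1,1):B a4@(0,4):B a5@(1,2):A a6@(0,5):B a7@(1,0):B a8@(1,5):B
t=7: a0@(0,0):B a1@(1,4):B a2@(0,2):A a3@(0,3):B a4@(0,4):B a5@(1,3):A a6@(0,5):B a7@(1,0):B a8@(1,5):B
t=8: a0@(0,0):B a1@(1,4):B a2@(0,1):A a3@(1,1):B a4@(0,4):B a5@(1,2):A a6@(0,5):B a7@(1,0):B a8@(1,5):B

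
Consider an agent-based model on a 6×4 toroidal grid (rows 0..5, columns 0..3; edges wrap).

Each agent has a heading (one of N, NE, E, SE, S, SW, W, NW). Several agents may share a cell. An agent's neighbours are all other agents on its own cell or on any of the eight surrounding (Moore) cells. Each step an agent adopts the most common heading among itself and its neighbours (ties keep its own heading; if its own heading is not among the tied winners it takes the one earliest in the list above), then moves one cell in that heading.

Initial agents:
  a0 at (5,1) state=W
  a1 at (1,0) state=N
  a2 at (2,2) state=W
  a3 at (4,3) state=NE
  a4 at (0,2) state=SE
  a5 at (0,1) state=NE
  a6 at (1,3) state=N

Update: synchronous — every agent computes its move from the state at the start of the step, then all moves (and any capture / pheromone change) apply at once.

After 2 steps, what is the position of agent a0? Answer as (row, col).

(4, 0)

t=1: a0@(5,0):W a1@(0,0):N a2@(2,1):W a3@(3,0):NE a4@(1,3):SE a5@(5,2):NE a6@(0,3):N
t=2: a0@(4,0):N a1@(5,0):N a2@(2,0):W a3@(2,1):NE a4@(0,3):N a5@(4,3):NE a6@(5,3):N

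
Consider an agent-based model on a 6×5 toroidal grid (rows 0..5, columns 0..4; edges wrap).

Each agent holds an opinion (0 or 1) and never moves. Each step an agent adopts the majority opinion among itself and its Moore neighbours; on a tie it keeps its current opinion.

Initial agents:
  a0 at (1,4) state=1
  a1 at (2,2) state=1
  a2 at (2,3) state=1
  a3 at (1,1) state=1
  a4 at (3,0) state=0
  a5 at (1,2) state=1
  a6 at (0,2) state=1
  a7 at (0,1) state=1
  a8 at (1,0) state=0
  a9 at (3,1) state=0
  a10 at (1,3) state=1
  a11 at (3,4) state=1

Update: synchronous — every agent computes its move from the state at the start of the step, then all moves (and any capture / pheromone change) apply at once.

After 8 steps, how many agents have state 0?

2

t=1: a0@(1,4):1 a1@(2,2):1 a2@(2,3):1 a3@(1,1):1 a4@(3,0):0 a5@(1,2):1 a6@(0,2):1 a7@(0,1):1 a8@(1,0):1 a9@(3,1):0 a10@(1,3):1 a11@(3,4):1
t=2: (unchanged — steady state)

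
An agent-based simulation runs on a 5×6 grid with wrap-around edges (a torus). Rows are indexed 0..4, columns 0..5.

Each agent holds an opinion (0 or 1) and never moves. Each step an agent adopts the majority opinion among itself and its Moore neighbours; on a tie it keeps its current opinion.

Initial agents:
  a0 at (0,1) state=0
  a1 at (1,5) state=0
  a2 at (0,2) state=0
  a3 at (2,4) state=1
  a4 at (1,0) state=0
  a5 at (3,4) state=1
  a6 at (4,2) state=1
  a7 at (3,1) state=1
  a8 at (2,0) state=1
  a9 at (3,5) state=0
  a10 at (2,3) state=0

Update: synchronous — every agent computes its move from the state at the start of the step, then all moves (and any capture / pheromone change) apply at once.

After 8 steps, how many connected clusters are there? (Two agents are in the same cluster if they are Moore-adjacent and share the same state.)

3

t=1: a0@(0,1):0 a1@(1,5):0 a2@(0,2):0 a3@(2,4):0 a4@(1,0):0 a5@(3,4):1 a6@(4,2):1 a7@(3,1):1 a8@(2,0):0 a9@(3,5):1 a10@(2,3):1
t=2: a0@(0,1):0 a1@(1,5):0 a2@(0,2):0 a3@(2,4):1 a4@(1,0):0 a5@(3,4):1 a6@(4,2):1 a7@(3,1):1 a8@(2,0):0 a9@(3,5):1 a10@(2,3):1
t=3: (unchanged — steady state)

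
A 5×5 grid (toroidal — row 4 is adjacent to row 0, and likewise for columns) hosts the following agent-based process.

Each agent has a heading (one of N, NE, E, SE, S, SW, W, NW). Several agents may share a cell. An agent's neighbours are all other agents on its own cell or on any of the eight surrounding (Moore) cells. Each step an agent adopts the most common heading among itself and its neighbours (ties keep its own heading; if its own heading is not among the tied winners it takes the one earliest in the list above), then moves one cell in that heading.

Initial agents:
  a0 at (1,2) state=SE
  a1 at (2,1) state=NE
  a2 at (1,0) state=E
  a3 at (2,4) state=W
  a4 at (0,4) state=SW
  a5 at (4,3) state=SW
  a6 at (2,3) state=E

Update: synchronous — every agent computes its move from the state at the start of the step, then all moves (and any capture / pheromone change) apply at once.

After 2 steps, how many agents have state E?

3

t=1: a0@(2,3):SE a1@(1,2):NE a2@(1,1):E a3@(2,0):E a4@(1,3):SW a5@(0,2):SW a6@(2,4):E
t=2: a0@(3,4):SE a1@(2,1):SW a2@(1,2):E a3@(2,1):E a4@(2,2):SW a5@(1,1):SW a6@(2,0):E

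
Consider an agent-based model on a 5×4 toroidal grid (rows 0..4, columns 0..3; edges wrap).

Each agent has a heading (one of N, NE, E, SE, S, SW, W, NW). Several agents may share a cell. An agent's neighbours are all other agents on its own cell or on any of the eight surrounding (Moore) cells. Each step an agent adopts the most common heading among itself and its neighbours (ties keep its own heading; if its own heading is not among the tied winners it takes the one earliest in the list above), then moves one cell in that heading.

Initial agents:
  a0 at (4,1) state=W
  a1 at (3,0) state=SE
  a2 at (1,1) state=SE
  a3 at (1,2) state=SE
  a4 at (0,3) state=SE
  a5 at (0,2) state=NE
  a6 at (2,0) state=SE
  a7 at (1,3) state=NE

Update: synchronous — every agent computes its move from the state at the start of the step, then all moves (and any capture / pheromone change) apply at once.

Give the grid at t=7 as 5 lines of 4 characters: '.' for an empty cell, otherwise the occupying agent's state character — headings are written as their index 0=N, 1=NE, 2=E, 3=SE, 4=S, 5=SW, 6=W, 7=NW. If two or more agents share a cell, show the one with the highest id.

..33
....
.33.
333.
...3

t=1: a0@(4,0):W a1@(4,1):SE a2@(2,2):SE a3@(2,3):SE a4@(1,0):SE a5@(1,3):SE a6@(3,1):SE a7@(2,0):SE
t=2: a0@(0,1):SE a1@(0,2):SE a2@(3,3):SE a3@(3,0):SE a4@(2,1):SE a5@(2,0):SE a6@(4,2):SE a7@(3,1):SE
t=3: a0@(1,2):SE a1@(1,3):SE a2@(4,0):SE a3@(4,1):SE a4@(3,2):SE a5@(3,1):SE a6@(0,3):SE a7@(4,2):SE
t=4: a0@(2,3):SE a1@(2,0):SE a2@(0,1):SE a3@(0,2):SE a4@(4,3):SE a5@(4,2):SE a6@(1,0):SE a7@(0,3):SE
t=5: a0@(3,0):SE a1@(3,1):SE a2@(1,2):SE a3@(1,3):SE a4@(0,0):SE a5@(0,3):SE a6@(2,1):SE a7@(1,0):SE
t=6: a0@(4,1):SE a1@(4,2):SE a2@(2,3):SE a3@(2,0):SE a4@(1,1):SE a5@(1,0):SE a6@(3,2):SE a7@(2,1):SE
t=7: a0@(0,2):SE a1@(0,3):SE a2@(3,0):SE a3@(3,1):SE a4@(2,2):SE a5@(2,1):SE a6@(4,3):SE a7@(3,2):SE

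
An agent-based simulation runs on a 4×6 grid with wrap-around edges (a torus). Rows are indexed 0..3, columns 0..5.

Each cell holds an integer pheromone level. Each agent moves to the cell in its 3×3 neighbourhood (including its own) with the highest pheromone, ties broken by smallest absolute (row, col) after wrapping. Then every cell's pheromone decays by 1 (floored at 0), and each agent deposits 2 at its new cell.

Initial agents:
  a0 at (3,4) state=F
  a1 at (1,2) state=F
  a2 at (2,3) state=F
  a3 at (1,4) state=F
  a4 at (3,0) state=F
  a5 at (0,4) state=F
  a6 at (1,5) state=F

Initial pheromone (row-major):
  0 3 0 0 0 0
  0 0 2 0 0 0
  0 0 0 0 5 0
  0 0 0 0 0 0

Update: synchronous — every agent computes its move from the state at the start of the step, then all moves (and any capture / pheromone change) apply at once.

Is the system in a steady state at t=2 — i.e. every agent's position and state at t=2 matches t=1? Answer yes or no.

yes

t=1: a0@(2,4) a1@(0,1) a2@(2,4) a3@(2,4) a4@(0,1) a5@(0,3) a6@(2,4) | pheromone: 0 6 0 2 0 0 / 0 0 1 0 0 0 / 0 0 0 0 12 0 / 0 0 0 0 0 0
t=2: a0@(2,4) a1@(0,1) a2@(2,4) a3@(2,4) a4@(0,1) a5@(0,3) a6@(2,4) | pheromone: 0 9 0 3 0 0 / 0 0 0 0 0 0 / 0 0 0 0 19 0 / 0 0 0 0 0 0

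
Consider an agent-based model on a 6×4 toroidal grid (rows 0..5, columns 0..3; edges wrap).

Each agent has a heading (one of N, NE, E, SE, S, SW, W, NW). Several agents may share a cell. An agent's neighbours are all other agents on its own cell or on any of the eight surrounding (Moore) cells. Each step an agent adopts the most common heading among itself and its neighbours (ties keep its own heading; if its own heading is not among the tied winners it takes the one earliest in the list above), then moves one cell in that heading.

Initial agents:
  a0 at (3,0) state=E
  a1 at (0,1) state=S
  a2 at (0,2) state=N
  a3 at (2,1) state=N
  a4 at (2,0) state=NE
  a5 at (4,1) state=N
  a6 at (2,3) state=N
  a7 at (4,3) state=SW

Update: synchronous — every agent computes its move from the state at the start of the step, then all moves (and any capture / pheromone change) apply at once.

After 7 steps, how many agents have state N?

t=1: a0@(2,0):N a1@(1,1):S a2@(5,2):N a3@(1,1):N a4@(1,0):N a5@(3,1):N a6@(1,3):N a7@(5,2):SW
t=2: a0@(1,0):N a1@(0,1):N a2@(4,2):N a3@(0,1):N a4@(0,0):N a5@(2,1):N a6@(0,3):N a7@(0,1):SW
t=3: a0@(0,0):N a1@(5,1):N a2@(3,2):N a3@(5,1):N a4@(5,0):N a5@(1,1):N a6@(5,3):N a7@(5,1):N
t=4: a0@(5,0):N a1@(4,1):N a2@(2,2):N a3@(4,1):N a4@(4,0):N a5@(0,1):N a6@(4,3):N a7@(4,1):N
t=5: a0@(4,0):N a1@(3,1):N a2@(1,2):N a3@(3,1):N a4@(3,0):N a5@(5,1):N a6@(3,3):N a7@(3,1):N
t=6: a0@(3,0):N a1@(2,1):N a2@(0,2):N a3@(2,1):N a4@(2,0):N a5@(4,1):N a6@(2,3):N a7@(2,1):N
t=7: a0@(2,0):N a1@(1,1):N a2@(5,2):N a3@(1,1):N a4@(1,0):N a5@(3,1):N a6@(1,3):N a7@(1,1):N

8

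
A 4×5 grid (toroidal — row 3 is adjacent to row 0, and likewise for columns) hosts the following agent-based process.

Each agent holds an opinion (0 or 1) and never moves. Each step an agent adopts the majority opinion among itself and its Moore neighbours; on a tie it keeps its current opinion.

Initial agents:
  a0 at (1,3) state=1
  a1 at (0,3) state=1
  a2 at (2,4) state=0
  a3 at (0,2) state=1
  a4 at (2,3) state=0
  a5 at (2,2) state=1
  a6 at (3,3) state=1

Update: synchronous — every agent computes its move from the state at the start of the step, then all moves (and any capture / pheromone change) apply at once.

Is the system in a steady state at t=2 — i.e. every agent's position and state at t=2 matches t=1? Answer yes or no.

t=1: a0@(1,3):1 a1@(0,3):1 a2@(2,4):0 a3@(0,2):1 a4@(2,3):1 a5@(2,2):1 a6@(3,3):1
t=2: a0@(1,3):1 a1@(0,3):1 a2@(2,4):1 a3@(0,2):1 a4@(2,3):1 a5@(2,2):1 a6@(3,3):1

no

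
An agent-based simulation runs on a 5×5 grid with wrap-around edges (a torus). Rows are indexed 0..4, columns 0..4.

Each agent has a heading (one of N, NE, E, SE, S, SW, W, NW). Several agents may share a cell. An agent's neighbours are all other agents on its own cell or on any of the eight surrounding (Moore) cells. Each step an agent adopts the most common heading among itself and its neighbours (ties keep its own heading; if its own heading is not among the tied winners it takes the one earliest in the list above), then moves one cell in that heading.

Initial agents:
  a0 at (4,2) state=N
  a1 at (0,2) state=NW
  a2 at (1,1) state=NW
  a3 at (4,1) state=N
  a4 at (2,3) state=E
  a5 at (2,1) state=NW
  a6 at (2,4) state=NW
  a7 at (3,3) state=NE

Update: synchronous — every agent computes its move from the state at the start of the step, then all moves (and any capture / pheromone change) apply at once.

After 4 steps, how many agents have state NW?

t=1: a0@(3,2):N a1@(4,1):NW a2@(0,0):NW a3@(3,1):N a4@(2,4):E a5@(1,0):NW a6@(1,3):NW a7@(2,4):NE
t=2: a0@(2,2):N a1@(3,0):NW a2@(4,4):NW a3@(2,1):N a4@(1,3):NW a5@(0,4):NW a6@(0,2):NW a7@(1,3):NW
t=3: a0@(1,2):N a1@(2,4):NW a2@(3,3):NW a3@(1,1):N a4@(0,2):NW a5@(4,3):NW a6@(4,1):NW a7@(0,2):NW
t=4: a0@(0,2):N a1@(1,3):NW a2@(2,2):NW a3@(0,1):N a4@(4,1):NW a5@(3,2):NW a6@(3,0):NW a7@(4,1):NW

6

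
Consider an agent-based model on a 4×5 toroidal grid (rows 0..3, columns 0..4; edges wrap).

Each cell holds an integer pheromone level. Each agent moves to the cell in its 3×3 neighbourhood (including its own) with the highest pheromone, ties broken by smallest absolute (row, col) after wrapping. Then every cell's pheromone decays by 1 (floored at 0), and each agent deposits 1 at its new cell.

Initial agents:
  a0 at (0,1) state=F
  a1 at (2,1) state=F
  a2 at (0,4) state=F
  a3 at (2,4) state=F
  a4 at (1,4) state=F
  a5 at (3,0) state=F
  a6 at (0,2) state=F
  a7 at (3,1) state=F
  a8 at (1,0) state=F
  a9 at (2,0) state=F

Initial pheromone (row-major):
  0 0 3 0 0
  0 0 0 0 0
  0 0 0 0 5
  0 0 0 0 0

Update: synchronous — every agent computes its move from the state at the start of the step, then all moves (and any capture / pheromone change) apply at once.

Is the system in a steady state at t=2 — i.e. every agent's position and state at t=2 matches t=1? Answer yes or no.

t=1: a0@(0,2) a1@(1,0) a2@(0,0) a3@(2,4) a4@(2,4) a5@(2,4) a6@(0,2) a7@(0,2) a8@(2,4) a9@(2,4) | pheromone: 1 0 5 0 0 / 1 0 0 0 0 / 0 0 0 0 9 / 0 0 0 0 0
t=2: a0@(0,2) a1@(2,4) a2@(0,0) a3@(2,4) a4@(2,4) a5@(2,4) a6@(0,2) a7@(0,2) a8@(2,4) a9@(2,4) | pheromone: 1 0 7 0 0 / 0 0 0 0 0 / 0 0 0 0 14 / 0 0 0 0 0

no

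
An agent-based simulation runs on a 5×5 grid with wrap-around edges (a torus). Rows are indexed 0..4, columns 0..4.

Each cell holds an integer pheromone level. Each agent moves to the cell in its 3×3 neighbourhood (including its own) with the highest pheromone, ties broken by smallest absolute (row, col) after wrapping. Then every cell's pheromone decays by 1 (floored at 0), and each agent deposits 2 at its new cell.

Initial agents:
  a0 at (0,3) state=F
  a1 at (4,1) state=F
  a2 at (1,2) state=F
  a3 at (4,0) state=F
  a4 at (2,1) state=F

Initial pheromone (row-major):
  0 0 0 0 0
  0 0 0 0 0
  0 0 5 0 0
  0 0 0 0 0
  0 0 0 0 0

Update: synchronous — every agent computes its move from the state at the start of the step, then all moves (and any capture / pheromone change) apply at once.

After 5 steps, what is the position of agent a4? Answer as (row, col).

t=1: a0@(0,2) a1@(0,0) a2@(2,2) a3@(0,0) a4@(2,2) | pheromone: 4 0 2 0 0 / 0 0 0 0 0 / 0 0 8 0 0 / 0 0 0 0 0 / 0 0 0 0 0
t=2: a0@(0,2) a1@(0,0) a2@(2,2) a3@(0,0) a4@(2,2) | pheromone: 7 0 3 0 0 / 0 0 0 0 0 / 0 0 11 0 0 / 0 0 0 0 0 / 0 0 0 0 0
t=3: a0@(0,2) a1@(0,0) a2@(2,2) a3@(0,0) a4@(2,2) | pheromone: 10 0 4 0 0 / 0 0 0 0 0 / 0 0 14 0 0 / 0 0 0 0 0 / 0 0 0 0 0
t=4: a0@(0,2) a1@(0,0) a2@(2,2) a3@(0,0) a4@(2,2) | pheromone: 13 0 5 0 0 / 0 0 0 0 0 / 0 0 17 0 0 / 0 0 0 0 0 / 0 0 0 0 0
t=5: a0@(0,2) a1@(0,0) a2@(2,2) a3@(0,0) a4@(2,2) | pheromone: 16 0 6 0 0 / 0 0 0 0 0 / 0 0 20 0 0 / 0 0 0 0 0 / 0 0 0 0 0

(2, 2)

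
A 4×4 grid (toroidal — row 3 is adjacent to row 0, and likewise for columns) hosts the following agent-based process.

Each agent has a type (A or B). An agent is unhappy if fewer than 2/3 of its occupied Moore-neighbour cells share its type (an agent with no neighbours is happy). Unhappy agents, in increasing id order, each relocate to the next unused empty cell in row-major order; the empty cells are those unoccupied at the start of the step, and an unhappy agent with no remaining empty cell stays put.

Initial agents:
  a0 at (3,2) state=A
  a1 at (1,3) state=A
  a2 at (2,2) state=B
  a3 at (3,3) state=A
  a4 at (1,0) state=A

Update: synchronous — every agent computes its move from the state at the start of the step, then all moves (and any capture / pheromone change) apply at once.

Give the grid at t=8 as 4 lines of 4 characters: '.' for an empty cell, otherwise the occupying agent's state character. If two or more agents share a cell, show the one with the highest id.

t=1: a0@(0,0):A a1@(0,1):A a2@(0,2):B a3@(0,3):A a4@(1,0):A
t=2: a0@(0,0):A a1@(0,1):A a2@(1,1):B a3@(0,3):A a4@(1,0):A
t=3: a0@(0,0):A a1@(0,1):A a2@(0,2):B a3@(0,3):A a4@(1,0):A
t=4: a0@(0,0):A a1@(0,1):A a2@(1,1):B a3@(0,3):A a4@(1,0):A
t=5: a0@(0,0):A a1@(0,1):A a2@(0,2):B a3@(0,3):A a4@(1,0):A
t=6: a0@(0,0):A a1@(0,1):A a2@(1,1):B a3@(0,3):A a4@(1,0):A
t=7: a0@(0,0):A a1@(0,1):A a2@(0,2):B a3@(0,3):A a4@(1,0):A
t=8: a0@(0,0):A a1@(0,1):A a2@(1,1):B a3@(0,3):A a4@(1,0):A

AA.A
AB..
....
....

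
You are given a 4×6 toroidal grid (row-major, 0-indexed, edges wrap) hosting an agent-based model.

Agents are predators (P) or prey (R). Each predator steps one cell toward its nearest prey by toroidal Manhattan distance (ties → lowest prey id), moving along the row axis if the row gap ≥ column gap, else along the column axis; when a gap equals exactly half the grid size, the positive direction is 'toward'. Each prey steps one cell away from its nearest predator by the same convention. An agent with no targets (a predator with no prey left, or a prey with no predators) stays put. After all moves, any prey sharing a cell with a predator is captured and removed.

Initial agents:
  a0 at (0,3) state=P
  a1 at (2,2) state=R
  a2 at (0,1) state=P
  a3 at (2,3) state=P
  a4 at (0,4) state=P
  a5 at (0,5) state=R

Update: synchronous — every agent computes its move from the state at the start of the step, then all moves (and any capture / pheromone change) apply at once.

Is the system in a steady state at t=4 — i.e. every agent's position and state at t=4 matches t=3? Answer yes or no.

t=1: a0@(0,4):P a1@(2,1):R a2@(0,0):P a3@(2,2):P a4@(0,5):P
t=2: a0@(0,5):P a1@(2,0):R a2@(1,0):P a3@(2,1):P a4@(1,5):P
t=3: a0@(1,5):P a1@(3,0):R a2@(2,0):P a3@(2,0):P a4@(2,5):P
t=4: a0@(2,5):P a1@(0,0):R a2@(3,0):P a3@(3,0):P a4@(3,5):P

no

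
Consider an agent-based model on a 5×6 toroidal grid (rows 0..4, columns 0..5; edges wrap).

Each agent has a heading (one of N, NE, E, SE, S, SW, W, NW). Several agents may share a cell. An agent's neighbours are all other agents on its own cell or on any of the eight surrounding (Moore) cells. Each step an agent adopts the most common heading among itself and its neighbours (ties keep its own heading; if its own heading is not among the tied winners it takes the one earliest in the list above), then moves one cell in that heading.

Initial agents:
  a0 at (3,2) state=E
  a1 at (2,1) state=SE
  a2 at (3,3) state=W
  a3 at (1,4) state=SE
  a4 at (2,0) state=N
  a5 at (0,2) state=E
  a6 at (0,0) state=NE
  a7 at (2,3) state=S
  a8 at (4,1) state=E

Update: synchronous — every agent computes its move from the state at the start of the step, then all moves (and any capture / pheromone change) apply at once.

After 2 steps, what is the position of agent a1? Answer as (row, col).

t=1: a0@(3,3):E a1@(3,2):SE a2@(3,2):W a3@(2,5):SE a4@(1,0):N a5@(0,3):E a6@(4,1):NE a7@(3,3):S a8@(4,2):E
t=2: a0@(3,4):E a1@(3,3):E a2@(3,3):E a3@(3,0):SE a4@(0,0):N a5@(0,4):E a6@(3,2):NE a7@(3,4):E a8@(4,3):E

(3, 3)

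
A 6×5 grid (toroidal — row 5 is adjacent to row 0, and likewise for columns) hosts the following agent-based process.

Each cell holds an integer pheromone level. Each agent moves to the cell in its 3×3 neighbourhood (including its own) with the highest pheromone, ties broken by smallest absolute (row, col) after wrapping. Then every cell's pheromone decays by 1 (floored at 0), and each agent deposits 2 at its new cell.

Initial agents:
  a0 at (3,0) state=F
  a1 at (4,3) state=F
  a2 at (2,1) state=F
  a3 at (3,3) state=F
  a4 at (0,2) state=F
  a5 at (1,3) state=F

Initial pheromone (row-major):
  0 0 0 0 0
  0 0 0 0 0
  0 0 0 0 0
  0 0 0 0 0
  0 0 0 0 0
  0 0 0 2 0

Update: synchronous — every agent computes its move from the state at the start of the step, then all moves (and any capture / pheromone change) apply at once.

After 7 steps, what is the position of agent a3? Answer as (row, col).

(2, 2)

t=1: a0@(2,0) a1@(5,3) a2@(1,0) a3@(2,2) a4@(5,3) a5@(0,2) | pheromone: 0 0 2 0 0 / 2 0 0 0 0 / 2 0 2 0 0 / 0 0 0 0 0 / 0 0 0 0 0 / 0 0 0 5 0
t=2: a0@(1,0) a1@(5,3) a2@(1,0) a3@(2,2) a4@(5,3) a5@(5,3) | pheromone: 0 0 1 0 0 / 5 0 0 0 0 / 1 0 3 0 0 / 0 0 0 0 0 / 0 0 0 0 0 / 0 0 0 10 0
t=3: a0@(1,0) a1@(5,3) a2@(1,0) a3@(2,2) a4@(5,3) a5@(5,3) | pheromone: 0 0 0 0 0 / 8 0 0 0 0 / 0 0 4 0 0 / 0 0 0 0 0 / 0 0 0 0 0 / 0 0 0 15 0
t=4: a0@(1,0) a1@(5,3) a2@(1,0) a3@(2,2) a4@(5,3) a5@(5,3) | pheromone: 0 0 0 0 0 / 11 0 0 0 0 / 0 0 5 0 0 / 0 0 0 0 0 / 0 0 0 0 0 / 0 0 0 20 0
t=5: a0@(1,0) a1@(5,3) a2@(1,0) a3@(2,2) a4@(5,3) a5@(5,3) | pheromone: 0 0 0 0 0 / 14 0 0 0 0 / 0 0 6 0 0 / 0 0 0 0 0 / 0 0 0 0 0 / 0 0 0 25 0
t=6: a0@(1,0) a1@(5,3) a2@(1,0) a3@(2,2) a4@(5,3) a5@(5,3) | pheromone: 0 0 0 0 0 / 17 0 0 0 0 / 0 0 7 0 0 / 0 0 0 0 0 / 0 0 0 0 0 / 0 0 0 30 0
t=7: a0@(1,0) a1@(5,3) a2@(1,0) a3@(2,2) a4@(5,3) a5@(5,3) | pheromone: 0 0 0 0 0 / 20 0 0 0 0 / 0 0 8 0 0 / 0 0 0 0 0 / 0 0 0 0 0 / 0 0 0 35 0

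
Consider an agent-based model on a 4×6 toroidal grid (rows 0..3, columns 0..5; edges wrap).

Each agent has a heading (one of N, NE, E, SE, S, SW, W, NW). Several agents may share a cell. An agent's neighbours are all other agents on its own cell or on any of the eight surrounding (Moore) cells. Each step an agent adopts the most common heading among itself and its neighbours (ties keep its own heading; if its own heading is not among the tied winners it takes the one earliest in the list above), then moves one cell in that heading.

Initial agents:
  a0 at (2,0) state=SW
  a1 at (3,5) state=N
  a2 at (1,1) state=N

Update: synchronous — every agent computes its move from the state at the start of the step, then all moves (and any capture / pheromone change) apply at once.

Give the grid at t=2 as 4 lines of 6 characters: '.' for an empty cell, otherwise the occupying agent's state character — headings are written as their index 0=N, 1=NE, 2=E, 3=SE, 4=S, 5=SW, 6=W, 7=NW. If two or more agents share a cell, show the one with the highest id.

t=1: a0@(1,0):N a1@(2,5):N a2@(0,1):N
t=2: a0@(0,0):N a1@(1,5):N a2@(3,1):N

0.....
.....0
......
.0....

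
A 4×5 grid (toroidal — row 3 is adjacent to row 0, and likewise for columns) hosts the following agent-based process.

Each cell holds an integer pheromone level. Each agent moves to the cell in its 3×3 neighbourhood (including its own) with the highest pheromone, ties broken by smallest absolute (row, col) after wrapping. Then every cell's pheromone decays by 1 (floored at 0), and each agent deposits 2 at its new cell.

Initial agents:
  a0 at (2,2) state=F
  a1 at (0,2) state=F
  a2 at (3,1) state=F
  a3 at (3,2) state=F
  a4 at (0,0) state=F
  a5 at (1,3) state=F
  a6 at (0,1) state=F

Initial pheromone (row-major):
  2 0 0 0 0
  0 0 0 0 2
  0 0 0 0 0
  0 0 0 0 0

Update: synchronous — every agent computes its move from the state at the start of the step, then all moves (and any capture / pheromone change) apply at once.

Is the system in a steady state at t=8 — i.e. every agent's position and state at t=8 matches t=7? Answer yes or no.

t=1: a0@(1,1) a1@(0,1) a2@(0,0) a3@(0,1) a4@(0,0) a5@(1,4) a6@(0,0) | pheromone: 7 4 0 0 0 / 0 2 0 0 3 / 0 0 0 0 0 / 0 0 0 0 0
t=2: a0@(0,0) a1@(0,0) a2@(0,0) a3@(0,0) a4@(0,0) a5@(0,0) a6@(0,0) | pheromone: 20 3 0 0 0 / 0 1 0 0 2 / 0 0 0 0 0 / 0 0 0 0 0
t=3: a0@(0,0) a1@(0,0) a2@(0,0) a3@(0,0) a4@(0,0) a5@(0,0) a6@(0,0) | pheromone: 33 2 0 0 0 / 0 0 0 0 1 / 0 0 0 0 0 / 0 0 0 0 0
t=4: a0@(0,0) a1@(0,0) a2@(0,0) a3@(0,0) a4@(0,0) a5@(0,0) a6@(0,0) | pheromone: 46 1 0 0 0 / 0 0 0 0 0 / 0 0 0 0 0 / 0 0 0 0 0
t=5: a0@(0,0) a1@(0,0) a2@(0,0) a3@(0,0) a4@(0,0) a5@(0,0) a6@(0,0) | pheromone: 59 0 0 0 0 / 0 0 0 0 0 / 0 0 0 0 0 / 0 0 0 0 0
t=6: a0@(0,0) a1@(0,0) a2@(0,0) a3@(0,0) a4@(0,0) a5@(0,0) a6@(0,0) | pheromone: 72 0 0 0 0 / 0 0 0 0 0 / 0 0 0 0 0 / 0 0 0 0 0
t=7: a0@(0,0) a1@(0,0) a2@(0,0) a3@(0,0) a4@(0,0) a5@(0,0) a6@(0,0) | pheromone: 85 0 0 0 0 / 0 0 0 0 0 / 0 0 0 0 0 / 0 0 0 0 0
t=8: a0@(0,0) a1@(0,0) a2@(0,0) a3@(0,0) a4@(0,0) a5@(0,0) a6@(0,0) | pheromone: 98 0 0 0 0 / 0 0 0 0 0 / 0 0 0 0 0 / 0 0 0 0 0

yes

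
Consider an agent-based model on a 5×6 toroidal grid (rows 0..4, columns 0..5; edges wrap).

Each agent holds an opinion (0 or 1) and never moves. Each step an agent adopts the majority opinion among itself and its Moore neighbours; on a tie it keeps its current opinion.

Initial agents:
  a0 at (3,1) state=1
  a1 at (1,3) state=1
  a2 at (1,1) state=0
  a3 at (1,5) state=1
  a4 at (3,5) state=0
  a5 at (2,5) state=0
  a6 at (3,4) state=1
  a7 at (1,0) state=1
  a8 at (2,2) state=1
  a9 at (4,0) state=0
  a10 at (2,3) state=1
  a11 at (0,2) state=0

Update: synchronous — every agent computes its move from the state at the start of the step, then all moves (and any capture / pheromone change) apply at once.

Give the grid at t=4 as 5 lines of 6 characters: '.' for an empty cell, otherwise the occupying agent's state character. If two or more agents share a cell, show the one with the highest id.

..0...
10.1.1
..11.1
.1..10
0.....

t=1: a0@(3,1):1 a1@(1,3):1 a2@(1,1):0 a3@(1,5):1 a4@(3,5):0 a5@(2,5):1 a6@(3,4):1 a7@(1,0):1 a8@(2,2):1 a9@(4,0):0 a10@(2,3):1 a11@(0,2):0
t=2: (unchanged — steady state)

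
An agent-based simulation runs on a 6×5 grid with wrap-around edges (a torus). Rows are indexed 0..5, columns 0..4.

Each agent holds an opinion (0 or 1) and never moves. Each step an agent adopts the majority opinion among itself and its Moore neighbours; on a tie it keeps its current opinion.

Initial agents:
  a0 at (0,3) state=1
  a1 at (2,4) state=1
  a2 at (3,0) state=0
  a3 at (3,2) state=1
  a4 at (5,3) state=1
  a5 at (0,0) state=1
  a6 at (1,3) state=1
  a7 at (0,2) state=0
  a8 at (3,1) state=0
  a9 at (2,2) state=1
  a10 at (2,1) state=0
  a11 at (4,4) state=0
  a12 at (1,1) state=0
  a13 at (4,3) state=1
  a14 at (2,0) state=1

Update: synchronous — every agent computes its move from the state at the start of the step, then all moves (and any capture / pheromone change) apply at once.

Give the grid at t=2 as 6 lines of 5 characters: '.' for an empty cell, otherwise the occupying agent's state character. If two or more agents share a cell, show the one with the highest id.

1.11.
.0.1.
001.1
001..
...10
...1.

t=1: a0@(0,3):1 a1@(2,4):1 a2@(3,0):0 a3@(3,2):1 a4@(5,3):1 a5@(0,0):1 a6@(1,3):1 a7@(0,2):1 a8@(3,1):0 a9@(2,2):1 a10@(2,1):0 a11@(4,4):0 a12@(1,1):0 a13@(4,3):1 a14@(2,0):0
t=2: (unchanged — steady state)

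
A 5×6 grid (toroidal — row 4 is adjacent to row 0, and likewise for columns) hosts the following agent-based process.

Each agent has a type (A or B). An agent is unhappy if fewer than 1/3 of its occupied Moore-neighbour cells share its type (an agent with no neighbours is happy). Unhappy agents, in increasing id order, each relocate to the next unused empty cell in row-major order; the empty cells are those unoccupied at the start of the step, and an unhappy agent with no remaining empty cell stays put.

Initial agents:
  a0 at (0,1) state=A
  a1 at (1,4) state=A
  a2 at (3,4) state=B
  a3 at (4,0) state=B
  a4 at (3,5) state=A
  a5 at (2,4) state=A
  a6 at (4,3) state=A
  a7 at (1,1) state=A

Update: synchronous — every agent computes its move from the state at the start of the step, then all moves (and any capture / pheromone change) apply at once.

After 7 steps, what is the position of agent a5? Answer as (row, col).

t=1: a0@(0,1):A a1@(1,4):A a2@(0,0):B a3@(0,2):B a4@(3,5):A a5@(2,4):A a6@(0,3):A a7@(1,1):A
t=2: a0@(0,1):A a1@(1,4):A a2@(0,4):B a3@(0,5):B a4@(3,5):A a5@(2,4):A a6@(0,3):A a7@(1,1):A
t=3: (unchanged — steady state)

(2, 4)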